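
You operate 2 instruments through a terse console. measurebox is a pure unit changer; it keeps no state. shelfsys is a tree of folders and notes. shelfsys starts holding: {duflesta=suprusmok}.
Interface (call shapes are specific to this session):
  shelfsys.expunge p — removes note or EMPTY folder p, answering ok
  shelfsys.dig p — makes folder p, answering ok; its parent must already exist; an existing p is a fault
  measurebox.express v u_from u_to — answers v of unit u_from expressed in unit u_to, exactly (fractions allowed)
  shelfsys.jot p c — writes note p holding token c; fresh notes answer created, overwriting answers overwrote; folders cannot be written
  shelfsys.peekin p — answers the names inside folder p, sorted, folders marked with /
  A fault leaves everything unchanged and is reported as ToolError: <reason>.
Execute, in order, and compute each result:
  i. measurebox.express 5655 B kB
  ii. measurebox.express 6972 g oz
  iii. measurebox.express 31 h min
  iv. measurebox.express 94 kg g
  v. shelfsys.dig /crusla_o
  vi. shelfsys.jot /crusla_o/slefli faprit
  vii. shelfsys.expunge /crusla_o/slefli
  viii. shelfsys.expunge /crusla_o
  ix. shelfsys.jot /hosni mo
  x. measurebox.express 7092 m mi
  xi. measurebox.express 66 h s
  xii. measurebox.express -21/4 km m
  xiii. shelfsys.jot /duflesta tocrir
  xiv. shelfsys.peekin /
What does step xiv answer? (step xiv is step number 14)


Answer: [duflesta, hosni]

Derivation:
Using express(5655, B, kB), → 1131/200.
I try express(6972, g, oz), yielding 1593600000/6479891.
I use express(31, h, min), which returns 1860.
I invoke express(94, kg, g), — result: 94000.
I call dig(/crusla_o), giving ok.
Calling jot(/crusla_o/slefli, faprit), — result: created.
Then expunge(/crusla_o/slefli), which returns ok.
Using expunge(/crusla_o), yielding ok.
I invoke jot(/hosni, mo), which returns created.
Next I call express(7092, m, mi), which returns 24625/5588.
I invoke express(66, h, s), and get 237600.
I use express(-21/4, km, m), which returns -5250.
I invoke jot(/duflesta, tocrir): overwrote.
Invoking peekin(/), and see [duflesta, hosni].


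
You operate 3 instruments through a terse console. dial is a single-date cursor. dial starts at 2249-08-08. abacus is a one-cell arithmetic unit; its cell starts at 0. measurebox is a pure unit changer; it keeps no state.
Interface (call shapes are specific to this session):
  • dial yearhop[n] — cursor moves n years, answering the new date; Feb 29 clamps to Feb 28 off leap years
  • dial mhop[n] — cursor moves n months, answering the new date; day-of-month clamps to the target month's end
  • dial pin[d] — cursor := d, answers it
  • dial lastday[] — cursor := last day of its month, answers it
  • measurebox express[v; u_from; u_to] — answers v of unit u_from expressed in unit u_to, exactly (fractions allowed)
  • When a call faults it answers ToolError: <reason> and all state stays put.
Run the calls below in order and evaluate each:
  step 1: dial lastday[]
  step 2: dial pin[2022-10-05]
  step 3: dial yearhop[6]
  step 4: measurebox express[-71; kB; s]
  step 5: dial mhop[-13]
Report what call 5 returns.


% 1. dial lastday() -> 2249-08-31
% 2. dial pin(d=2022-10-05) -> 2022-10-05
% 3. dial yearhop(n=6) -> 2028-10-05
% 4. measurebox express(v=-71, u_from=kB, u_to=s) -> ToolError: incompatible units
% 5. dial mhop(n=-13) -> 2027-09-05

Answer: 2027-09-05


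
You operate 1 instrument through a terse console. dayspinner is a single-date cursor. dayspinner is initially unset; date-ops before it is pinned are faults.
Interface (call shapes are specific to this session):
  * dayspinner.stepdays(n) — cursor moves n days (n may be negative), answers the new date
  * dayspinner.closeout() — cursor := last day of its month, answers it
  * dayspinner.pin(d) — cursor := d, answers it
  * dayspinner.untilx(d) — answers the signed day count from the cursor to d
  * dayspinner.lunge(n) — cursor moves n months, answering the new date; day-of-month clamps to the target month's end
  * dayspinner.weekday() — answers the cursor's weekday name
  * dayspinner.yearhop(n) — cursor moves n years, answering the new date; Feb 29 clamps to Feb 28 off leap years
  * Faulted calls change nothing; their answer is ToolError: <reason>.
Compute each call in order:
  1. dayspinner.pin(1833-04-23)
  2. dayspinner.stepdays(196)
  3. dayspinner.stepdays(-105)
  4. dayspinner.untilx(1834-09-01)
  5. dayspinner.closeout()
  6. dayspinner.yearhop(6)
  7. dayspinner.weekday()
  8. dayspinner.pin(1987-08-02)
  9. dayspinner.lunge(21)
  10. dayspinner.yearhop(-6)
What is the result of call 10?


-> dayspinner.pin(d: 1833-04-23)
<- 1833-04-23
-> dayspinner.stepdays(n: 196)
<- 1833-11-05
-> dayspinner.stepdays(n: -105)
<- 1833-07-23
-> dayspinner.untilx(d: 1834-09-01)
<- 405
-> dayspinner.closeout()
<- 1833-07-31
-> dayspinner.yearhop(n: 6)
<- 1839-07-31
-> dayspinner.weekday()
<- Wednesday
-> dayspinner.pin(d: 1987-08-02)
<- 1987-08-02
-> dayspinner.lunge(n: 21)
<- 1989-05-02
-> dayspinner.yearhop(n: -6)
<- 1983-05-02

Answer: 1983-05-02


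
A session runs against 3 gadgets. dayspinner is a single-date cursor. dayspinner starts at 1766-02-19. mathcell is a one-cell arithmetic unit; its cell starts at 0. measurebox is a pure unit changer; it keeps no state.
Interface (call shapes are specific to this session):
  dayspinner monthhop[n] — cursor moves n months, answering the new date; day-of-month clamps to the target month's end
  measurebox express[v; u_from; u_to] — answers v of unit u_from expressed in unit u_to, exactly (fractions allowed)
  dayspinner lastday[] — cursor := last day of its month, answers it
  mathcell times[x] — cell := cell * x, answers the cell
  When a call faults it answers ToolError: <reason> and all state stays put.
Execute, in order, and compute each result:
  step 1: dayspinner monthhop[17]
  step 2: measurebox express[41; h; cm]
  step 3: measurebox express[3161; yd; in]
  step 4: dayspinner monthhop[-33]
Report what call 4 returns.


Answer: 1764-10-19

Derivation:
% dayspinner monthhop(17) -> 1767-07-19
% measurebox express(41, h, cm) -> ToolError: incompatible units
% measurebox express(3161, yd, in) -> 113796
% dayspinner monthhop(-33) -> 1764-10-19


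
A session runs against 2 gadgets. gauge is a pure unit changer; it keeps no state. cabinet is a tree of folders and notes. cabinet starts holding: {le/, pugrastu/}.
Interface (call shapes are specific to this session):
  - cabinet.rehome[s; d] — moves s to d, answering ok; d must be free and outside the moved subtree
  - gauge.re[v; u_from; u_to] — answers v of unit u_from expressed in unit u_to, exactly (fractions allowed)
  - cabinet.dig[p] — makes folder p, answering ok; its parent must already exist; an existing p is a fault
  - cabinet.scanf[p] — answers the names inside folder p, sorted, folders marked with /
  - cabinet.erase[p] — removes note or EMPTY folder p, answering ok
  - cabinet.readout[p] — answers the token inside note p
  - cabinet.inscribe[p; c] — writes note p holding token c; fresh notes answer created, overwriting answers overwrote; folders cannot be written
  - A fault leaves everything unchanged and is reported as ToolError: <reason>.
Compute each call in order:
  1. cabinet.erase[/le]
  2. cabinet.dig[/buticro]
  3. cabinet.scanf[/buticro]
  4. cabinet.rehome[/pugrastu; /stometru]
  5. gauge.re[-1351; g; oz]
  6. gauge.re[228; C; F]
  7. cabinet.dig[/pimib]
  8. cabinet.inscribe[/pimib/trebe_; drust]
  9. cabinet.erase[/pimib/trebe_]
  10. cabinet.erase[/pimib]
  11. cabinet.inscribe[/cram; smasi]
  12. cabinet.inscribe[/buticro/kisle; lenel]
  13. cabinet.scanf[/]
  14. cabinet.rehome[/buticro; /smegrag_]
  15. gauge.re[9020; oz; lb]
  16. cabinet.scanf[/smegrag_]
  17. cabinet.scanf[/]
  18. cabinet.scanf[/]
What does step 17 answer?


Answer: [cram, smegrag_/, stometru/]

Derivation:
~$ erase p: /le
= ok
~$ dig p: /buticro
= ok
~$ scanf p: /buticro
= []
~$ rehome s: /pugrastu d: /stometru
= ok
~$ re v: -1351 u_from: g u_to: oz
= -308800000/6479891
~$ re v: 228 u_from: C u_to: F
= 2212/5
~$ dig p: /pimib
= ok
~$ inscribe p: /pimib/trebe_ c: drust
= created
~$ erase p: /pimib/trebe_
= ok
~$ erase p: /pimib
= ok
~$ inscribe p: /cram c: smasi
= created
~$ inscribe p: /buticro/kisle c: lenel
= created
~$ scanf p: /
= [buticro/, cram, stometru/]
~$ rehome s: /buticro d: /smegrag_
= ok
~$ re v: 9020 u_from: oz u_to: lb
= 2255/4
~$ scanf p: /smegrag_
= [kisle]
~$ scanf p: /
= [cram, smegrag_/, stometru/]
~$ scanf p: /
= [cram, smegrag_/, stometru/]


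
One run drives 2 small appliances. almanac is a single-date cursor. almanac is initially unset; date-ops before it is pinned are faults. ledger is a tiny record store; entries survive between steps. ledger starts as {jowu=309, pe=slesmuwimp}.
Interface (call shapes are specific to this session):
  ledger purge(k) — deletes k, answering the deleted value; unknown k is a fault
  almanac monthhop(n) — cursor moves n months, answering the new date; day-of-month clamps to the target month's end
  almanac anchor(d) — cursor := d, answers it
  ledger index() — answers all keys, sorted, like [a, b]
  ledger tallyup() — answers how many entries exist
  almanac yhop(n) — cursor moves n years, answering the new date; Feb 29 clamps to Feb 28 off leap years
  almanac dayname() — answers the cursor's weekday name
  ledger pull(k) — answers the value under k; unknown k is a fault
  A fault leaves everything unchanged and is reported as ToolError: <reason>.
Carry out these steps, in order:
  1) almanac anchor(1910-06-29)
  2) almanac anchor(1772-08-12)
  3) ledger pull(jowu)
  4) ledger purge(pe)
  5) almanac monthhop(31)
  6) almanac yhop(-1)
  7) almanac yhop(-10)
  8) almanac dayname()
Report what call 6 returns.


# 1. almanac anchor(d: 1910-06-29) => 1910-06-29
# 2. almanac anchor(d: 1772-08-12) => 1772-08-12
# 3. ledger pull(k: jowu) => 309
# 4. ledger purge(k: pe) => slesmuwimp
# 5. almanac monthhop(n: 31) => 1775-03-12
# 6. almanac yhop(n: -1) => 1774-03-12
# 7. almanac yhop(n: -10) => 1764-03-12
# 8. almanac dayname() => Monday

Answer: 1774-03-12


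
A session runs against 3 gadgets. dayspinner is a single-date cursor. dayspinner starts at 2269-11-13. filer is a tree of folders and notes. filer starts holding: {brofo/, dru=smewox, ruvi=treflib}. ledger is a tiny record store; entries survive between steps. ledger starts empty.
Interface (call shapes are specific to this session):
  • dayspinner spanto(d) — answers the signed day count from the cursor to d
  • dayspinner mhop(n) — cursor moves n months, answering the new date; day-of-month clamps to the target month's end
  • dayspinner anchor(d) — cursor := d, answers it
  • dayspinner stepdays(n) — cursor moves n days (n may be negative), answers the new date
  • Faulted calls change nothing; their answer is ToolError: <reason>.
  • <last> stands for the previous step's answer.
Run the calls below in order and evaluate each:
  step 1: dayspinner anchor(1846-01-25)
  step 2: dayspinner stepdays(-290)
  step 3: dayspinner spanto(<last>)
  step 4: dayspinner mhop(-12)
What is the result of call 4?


Answer: 1844-04-10

Derivation:
$ dayspinner anchor d=1846-01-25
[out] 1846-01-25
$ dayspinner stepdays n=-290
[out] 1845-04-10
$ dayspinner spanto d=<last>
[out] 0
$ dayspinner mhop n=-12
[out] 1844-04-10


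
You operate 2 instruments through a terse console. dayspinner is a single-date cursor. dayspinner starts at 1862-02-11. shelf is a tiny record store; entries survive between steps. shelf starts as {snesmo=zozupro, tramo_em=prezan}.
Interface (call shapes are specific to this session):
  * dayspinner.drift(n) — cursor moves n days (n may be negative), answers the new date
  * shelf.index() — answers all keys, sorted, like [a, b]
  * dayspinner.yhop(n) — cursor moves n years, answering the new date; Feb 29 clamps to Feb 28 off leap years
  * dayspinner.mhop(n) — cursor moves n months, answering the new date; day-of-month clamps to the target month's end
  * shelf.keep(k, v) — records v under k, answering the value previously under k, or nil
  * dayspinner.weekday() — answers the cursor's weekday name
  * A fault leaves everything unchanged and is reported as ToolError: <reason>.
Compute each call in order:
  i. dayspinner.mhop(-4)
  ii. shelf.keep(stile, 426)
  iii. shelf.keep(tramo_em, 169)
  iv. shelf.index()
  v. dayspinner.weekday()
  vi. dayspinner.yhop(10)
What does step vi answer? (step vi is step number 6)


Answer: 1871-10-11

Derivation:
Step: dayspinner.mhop[-4]
Result: 1861-10-11
Step: shelf.keep[stile; 426]
Result: nil
Step: shelf.keep[tramo_em; 169]
Result: prezan
Step: shelf.index[]
Result: [snesmo, stile, tramo_em]
Step: dayspinner.weekday[]
Result: Friday
Step: dayspinner.yhop[10]
Result: 1871-10-11


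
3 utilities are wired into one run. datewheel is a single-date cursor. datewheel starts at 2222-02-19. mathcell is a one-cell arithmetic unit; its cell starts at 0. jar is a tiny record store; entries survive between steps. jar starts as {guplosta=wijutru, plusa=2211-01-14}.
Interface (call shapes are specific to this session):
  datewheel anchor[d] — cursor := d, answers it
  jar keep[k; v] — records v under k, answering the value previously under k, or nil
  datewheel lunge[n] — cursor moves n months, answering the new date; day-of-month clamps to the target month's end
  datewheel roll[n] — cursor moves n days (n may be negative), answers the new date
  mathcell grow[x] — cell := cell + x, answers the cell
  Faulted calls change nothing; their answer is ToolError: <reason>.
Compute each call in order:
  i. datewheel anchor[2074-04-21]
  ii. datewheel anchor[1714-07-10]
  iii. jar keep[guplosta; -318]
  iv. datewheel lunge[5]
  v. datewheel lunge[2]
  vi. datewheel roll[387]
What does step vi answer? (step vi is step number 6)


Answer: 1716-03-03

Derivation:
Step: datewheel anchor[d→2074-04-21]
Result: 2074-04-21
Step: datewheel anchor[d→1714-07-10]
Result: 1714-07-10
Step: jar keep[k→guplosta; v→-318]
Result: wijutru
Step: datewheel lunge[n→5]
Result: 1714-12-10
Step: datewheel lunge[n→2]
Result: 1715-02-10
Step: datewheel roll[n→387]
Result: 1716-03-03


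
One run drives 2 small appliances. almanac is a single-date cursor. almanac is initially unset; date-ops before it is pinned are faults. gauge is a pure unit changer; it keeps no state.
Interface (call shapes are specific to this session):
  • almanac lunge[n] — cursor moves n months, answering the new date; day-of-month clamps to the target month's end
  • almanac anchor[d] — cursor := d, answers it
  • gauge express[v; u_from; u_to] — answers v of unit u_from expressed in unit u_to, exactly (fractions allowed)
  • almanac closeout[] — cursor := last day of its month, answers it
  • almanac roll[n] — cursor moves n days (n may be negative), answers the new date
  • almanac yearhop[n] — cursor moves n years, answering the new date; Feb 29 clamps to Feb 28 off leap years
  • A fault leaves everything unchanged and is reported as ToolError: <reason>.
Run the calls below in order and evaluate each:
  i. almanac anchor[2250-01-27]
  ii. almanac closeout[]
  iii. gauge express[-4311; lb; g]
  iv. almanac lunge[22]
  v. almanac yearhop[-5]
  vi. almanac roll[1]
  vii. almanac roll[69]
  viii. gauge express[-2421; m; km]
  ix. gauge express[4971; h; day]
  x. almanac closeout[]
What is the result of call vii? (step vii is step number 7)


==> almanac anchor(2250-01-27)
<== 2250-01-27
==> almanac closeout()
<== 2250-01-31
==> gauge express(-4311, lb, g)
<== -195543670707/100000
==> almanac lunge(22)
<== 2251-11-30
==> almanac yearhop(-5)
<== 2246-11-30
==> almanac roll(1)
<== 2246-12-01
==> almanac roll(69)
<== 2247-02-08
==> gauge express(-2421, m, km)
<== -2421/1000
==> gauge express(4971, h, day)
<== 1657/8
==> almanac closeout()
<== 2247-02-28

Answer: 2247-02-08


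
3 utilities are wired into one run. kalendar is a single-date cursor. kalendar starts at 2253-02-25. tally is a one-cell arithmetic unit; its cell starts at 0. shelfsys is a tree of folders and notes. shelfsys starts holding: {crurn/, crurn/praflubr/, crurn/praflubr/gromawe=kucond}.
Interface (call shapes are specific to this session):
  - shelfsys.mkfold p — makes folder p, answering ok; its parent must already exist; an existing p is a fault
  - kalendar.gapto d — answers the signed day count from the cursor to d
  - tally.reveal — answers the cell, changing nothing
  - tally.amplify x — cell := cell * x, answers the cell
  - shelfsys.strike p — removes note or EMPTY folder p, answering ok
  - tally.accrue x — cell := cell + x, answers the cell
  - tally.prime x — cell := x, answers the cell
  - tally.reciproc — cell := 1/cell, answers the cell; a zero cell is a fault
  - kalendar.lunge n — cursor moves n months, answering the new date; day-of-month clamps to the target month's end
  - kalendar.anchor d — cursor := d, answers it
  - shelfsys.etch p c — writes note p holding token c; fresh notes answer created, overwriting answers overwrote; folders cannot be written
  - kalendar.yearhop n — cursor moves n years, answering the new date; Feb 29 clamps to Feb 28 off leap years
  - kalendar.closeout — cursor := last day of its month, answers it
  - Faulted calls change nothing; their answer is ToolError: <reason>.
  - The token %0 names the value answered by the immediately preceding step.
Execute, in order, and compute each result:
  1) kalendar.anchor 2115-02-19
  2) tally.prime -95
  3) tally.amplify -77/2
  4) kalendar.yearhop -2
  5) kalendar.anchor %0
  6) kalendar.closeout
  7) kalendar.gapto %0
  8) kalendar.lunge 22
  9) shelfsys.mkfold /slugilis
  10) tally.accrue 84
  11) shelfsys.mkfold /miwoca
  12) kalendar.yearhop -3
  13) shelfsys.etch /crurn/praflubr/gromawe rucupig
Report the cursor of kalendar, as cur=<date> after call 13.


>> kalendar.anchor(d: 2115-02-19)
<< 2115-02-19
>> tally.prime(x: -95)
<< -95
>> tally.amplify(x: -77/2)
<< 7315/2
>> kalendar.yearhop(n: -2)
<< 2113-02-19
>> kalendar.anchor(d: %0)
<< 2113-02-19
>> kalendar.closeout()
<< 2113-02-28
>> kalendar.gapto(d: %0)
<< 0
>> kalendar.lunge(n: 22)
<< 2114-12-28
>> shelfsys.mkfold(p: /slugilis)
<< ok
>> tally.accrue(x: 84)
<< 7483/2
>> shelfsys.mkfold(p: /miwoca)
<< ok
>> kalendar.yearhop(n: -3)
<< 2111-12-28
>> shelfsys.etch(p: /crurn/praflubr/gromawe, c: rucupig)
<< overwrote

Answer: cur=2111-12-28


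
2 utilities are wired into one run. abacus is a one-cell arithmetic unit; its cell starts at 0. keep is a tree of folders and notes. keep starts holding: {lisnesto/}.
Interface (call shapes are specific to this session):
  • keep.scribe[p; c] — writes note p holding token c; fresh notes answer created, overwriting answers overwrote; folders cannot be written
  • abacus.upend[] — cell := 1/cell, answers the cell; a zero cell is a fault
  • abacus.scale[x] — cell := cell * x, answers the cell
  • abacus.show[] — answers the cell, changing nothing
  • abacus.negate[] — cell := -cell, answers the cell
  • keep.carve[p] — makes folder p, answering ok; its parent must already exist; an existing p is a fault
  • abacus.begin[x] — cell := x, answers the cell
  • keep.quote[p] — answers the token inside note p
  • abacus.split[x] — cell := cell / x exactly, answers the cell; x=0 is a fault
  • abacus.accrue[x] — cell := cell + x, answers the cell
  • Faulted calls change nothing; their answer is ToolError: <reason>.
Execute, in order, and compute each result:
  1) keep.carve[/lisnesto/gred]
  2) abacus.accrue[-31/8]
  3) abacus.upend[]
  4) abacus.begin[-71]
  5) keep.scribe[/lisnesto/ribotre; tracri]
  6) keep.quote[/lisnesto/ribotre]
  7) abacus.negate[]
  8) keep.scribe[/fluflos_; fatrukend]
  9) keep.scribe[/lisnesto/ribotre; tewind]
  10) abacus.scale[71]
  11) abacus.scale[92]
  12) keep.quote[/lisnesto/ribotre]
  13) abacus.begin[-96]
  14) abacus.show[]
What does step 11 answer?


[in] carve p='/lisnesto/gred'
[out] ok
[in] accrue x='-31/8'
[out] -31/8
[in] upend
[out] -8/31
[in] begin x='-71'
[out] -71
[in] scribe p='/lisnesto/ribotre' c='tracri'
[out] created
[in] quote p='/lisnesto/ribotre'
[out] tracri
[in] negate
[out] 71
[in] scribe p='/fluflos_' c='fatrukend'
[out] created
[in] scribe p='/lisnesto/ribotre' c='tewind'
[out] overwrote
[in] scale x='71'
[out] 5041
[in] scale x='92'
[out] 463772
[in] quote p='/lisnesto/ribotre'
[out] tewind
[in] begin x='-96'
[out] -96
[in] show
[out] -96

Answer: 463772


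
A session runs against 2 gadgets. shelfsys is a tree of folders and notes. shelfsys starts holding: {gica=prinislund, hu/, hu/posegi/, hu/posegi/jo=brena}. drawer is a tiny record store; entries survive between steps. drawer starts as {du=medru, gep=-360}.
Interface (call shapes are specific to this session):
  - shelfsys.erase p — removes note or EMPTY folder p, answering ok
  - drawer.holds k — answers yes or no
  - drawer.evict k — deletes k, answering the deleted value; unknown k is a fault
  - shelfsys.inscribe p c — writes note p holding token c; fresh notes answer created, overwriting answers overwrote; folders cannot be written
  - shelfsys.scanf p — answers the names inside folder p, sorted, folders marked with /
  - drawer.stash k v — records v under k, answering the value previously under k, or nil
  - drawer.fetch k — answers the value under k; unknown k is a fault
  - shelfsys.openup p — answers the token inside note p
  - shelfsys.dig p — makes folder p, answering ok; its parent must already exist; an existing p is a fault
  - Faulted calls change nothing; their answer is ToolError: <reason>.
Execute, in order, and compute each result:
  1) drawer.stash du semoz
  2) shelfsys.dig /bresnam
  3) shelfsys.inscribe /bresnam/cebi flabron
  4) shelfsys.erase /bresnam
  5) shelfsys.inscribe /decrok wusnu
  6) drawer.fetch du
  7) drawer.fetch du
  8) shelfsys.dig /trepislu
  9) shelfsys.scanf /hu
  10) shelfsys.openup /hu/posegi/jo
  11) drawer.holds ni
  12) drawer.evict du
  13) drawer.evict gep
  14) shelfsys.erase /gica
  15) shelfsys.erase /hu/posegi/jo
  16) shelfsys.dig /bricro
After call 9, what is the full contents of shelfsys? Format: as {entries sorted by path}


·→ drawer.stash(k: du, v: semoz)
·← medru
·→ shelfsys.dig(p: /bresnam)
·← ok
·→ shelfsys.inscribe(p: /bresnam/cebi, c: flabron)
·← created
·→ shelfsys.erase(p: /bresnam)
·← ToolError: not empty
·→ shelfsys.inscribe(p: /decrok, c: wusnu)
·← created
·→ drawer.fetch(k: du)
·← semoz
·→ drawer.fetch(k: du)
·← semoz
·→ shelfsys.dig(p: /trepislu)
·← ok
·→ shelfsys.scanf(p: /hu)
·← [posegi/]
·→ shelfsys.openup(p: /hu/posegi/jo)
·← brena
·→ drawer.holds(k: ni)
·← no
·→ drawer.evict(k: du)
·← semoz
·→ drawer.evict(k: gep)
·← -360
·→ shelfsys.erase(p: /gica)
·← ok
·→ shelfsys.erase(p: /hu/posegi/jo)
·← ok
·→ shelfsys.dig(p: /bricro)
·← ok

Answer: {bresnam/, bresnam/cebi=flabron, decrok=wusnu, gica=prinislund, hu/, hu/posegi/, hu/posegi/jo=brena, trepislu/}


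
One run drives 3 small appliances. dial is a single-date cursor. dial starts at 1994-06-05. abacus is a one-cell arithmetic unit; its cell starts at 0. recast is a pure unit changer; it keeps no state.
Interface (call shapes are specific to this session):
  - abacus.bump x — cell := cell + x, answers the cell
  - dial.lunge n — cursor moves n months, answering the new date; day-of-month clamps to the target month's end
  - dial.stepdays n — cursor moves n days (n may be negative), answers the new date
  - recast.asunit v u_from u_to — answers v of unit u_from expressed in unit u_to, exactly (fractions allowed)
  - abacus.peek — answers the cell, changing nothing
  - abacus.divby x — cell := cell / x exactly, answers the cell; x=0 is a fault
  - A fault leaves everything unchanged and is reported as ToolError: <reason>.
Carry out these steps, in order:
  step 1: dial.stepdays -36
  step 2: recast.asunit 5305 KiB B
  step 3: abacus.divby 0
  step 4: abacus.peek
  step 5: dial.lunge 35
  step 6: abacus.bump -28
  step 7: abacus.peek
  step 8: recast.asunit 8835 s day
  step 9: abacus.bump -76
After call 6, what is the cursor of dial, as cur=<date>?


Answer: cur=1997-03-30

Derivation:
Calling dial.stepdays passing -36, and see 1994-04-30.
Now I run recast.asunit passing 5305, KiB, B, and see 5432320.
I invoke abacus.divby passing 0, giving ToolError: division by zero.
I call abacus.peek, and get 0.
I try dial.lunge passing 35, — result: 1997-03-30.
Invoking abacus.bump passing -28, and see -28.
Invoking abacus.peek, and get -28.
I use recast.asunit passing 8835, s, day, which returns 589/5760.
I call abacus.bump passing -76, which returns -104.


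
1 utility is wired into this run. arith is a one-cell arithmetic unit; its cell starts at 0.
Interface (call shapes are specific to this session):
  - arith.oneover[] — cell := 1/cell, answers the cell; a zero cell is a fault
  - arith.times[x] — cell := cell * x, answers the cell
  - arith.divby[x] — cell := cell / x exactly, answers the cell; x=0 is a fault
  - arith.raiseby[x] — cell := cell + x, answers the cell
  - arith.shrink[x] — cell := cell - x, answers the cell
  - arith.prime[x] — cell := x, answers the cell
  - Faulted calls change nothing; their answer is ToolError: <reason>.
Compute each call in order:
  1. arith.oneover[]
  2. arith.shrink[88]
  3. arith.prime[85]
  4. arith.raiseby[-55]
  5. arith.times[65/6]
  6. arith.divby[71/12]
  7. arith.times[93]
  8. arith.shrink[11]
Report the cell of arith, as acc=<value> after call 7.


Answer: acc=362700/71

Derivation:
>>> oneover
  ToolError: reciprocal of zero
>>> shrink x: 88
  -88
>>> prime x: 85
  85
>>> raiseby x: -55
  30
>>> times x: 65/6
  325
>>> divby x: 71/12
  3900/71
>>> times x: 93
  362700/71
>>> shrink x: 11
  361919/71


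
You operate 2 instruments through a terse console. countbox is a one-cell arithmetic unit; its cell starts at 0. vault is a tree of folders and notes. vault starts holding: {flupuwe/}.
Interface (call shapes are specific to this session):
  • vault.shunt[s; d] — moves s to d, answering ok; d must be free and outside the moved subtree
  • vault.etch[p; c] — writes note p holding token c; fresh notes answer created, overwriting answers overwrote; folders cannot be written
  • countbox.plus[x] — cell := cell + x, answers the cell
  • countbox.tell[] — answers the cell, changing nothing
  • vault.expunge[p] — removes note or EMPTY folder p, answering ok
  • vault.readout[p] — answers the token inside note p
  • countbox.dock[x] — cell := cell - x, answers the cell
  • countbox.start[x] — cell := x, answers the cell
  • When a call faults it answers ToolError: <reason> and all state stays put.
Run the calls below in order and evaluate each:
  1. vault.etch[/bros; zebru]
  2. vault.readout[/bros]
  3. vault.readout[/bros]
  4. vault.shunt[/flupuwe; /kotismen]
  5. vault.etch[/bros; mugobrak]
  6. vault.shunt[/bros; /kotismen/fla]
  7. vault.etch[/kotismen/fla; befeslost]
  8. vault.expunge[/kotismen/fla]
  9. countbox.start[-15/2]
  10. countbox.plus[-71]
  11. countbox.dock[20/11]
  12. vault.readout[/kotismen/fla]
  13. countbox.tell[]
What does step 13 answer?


Answer: -1767/22

Derivation:
Next I call vault.etch passing p: /bros, c: zebru, — result: created.
I use vault.readout passing p: /bros, and get zebru.
I try vault.readout passing p: /bros, which returns zebru.
I invoke vault.shunt passing s: /flupuwe, d: /kotismen, and get ok.
I call vault.etch passing p: /bros, c: mugobrak, and get overwrote.
Now I run vault.shunt passing s: /bros, d: /kotismen/fla, which returns ok.
Then vault.etch passing p: /kotismen/fla, c: befeslost, and get overwrote.
Then vault.expunge passing p: /kotismen/fla, which returns ok.
I try countbox.start passing x: -15/2, and see -15/2.
Calling countbox.plus passing x: -71, which returns -157/2.
Invoking countbox.dock passing x: 20/11, — result: -1767/22.
I call vault.readout passing p: /kotismen/fla, — result: ToolError: not found.
Using countbox.tell(), and get -1767/22.


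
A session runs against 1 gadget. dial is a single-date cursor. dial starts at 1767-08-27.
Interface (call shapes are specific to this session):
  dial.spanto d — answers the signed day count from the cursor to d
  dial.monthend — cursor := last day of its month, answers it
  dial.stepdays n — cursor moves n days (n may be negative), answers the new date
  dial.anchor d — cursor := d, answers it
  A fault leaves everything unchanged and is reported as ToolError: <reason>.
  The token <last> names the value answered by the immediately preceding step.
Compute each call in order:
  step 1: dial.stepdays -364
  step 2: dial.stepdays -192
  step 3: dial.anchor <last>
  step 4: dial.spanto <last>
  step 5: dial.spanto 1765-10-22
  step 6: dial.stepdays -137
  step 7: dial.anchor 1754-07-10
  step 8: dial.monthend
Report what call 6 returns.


·→ dial.stepdays(-364)
·← 1766-08-28
·→ dial.stepdays(-192)
·← 1766-02-17
·→ dial.anchor(<last>)
·← 1766-02-17
·→ dial.spanto(<last>)
·← 0
·→ dial.spanto(1765-10-22)
·← -118
·→ dial.stepdays(-137)
·← 1765-10-03
·→ dial.anchor(1754-07-10)
·← 1754-07-10
·→ dial.monthend()
·← 1754-07-31

Answer: 1765-10-03


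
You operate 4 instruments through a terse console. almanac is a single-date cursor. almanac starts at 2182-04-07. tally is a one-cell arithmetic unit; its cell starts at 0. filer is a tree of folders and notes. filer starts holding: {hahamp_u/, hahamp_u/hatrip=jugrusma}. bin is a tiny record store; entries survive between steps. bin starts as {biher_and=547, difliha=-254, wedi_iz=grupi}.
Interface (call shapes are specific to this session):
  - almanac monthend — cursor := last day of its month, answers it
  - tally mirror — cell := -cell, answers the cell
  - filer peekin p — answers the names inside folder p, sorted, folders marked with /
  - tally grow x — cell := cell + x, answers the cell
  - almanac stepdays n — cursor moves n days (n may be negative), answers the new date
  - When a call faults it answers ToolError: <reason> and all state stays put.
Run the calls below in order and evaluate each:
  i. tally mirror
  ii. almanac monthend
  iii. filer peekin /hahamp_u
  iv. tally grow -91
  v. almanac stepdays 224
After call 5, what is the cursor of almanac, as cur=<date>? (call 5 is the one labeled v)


Answer: cur=2182-12-10

Derivation:
! 1. tally mirror() : 0
! 2. almanac monthend() : 2182-04-30
! 3. filer peekin(p='/hahamp_u') : [hatrip]
! 4. tally grow(x='-91') : -91
! 5. almanac stepdays(n='224') : 2182-12-10


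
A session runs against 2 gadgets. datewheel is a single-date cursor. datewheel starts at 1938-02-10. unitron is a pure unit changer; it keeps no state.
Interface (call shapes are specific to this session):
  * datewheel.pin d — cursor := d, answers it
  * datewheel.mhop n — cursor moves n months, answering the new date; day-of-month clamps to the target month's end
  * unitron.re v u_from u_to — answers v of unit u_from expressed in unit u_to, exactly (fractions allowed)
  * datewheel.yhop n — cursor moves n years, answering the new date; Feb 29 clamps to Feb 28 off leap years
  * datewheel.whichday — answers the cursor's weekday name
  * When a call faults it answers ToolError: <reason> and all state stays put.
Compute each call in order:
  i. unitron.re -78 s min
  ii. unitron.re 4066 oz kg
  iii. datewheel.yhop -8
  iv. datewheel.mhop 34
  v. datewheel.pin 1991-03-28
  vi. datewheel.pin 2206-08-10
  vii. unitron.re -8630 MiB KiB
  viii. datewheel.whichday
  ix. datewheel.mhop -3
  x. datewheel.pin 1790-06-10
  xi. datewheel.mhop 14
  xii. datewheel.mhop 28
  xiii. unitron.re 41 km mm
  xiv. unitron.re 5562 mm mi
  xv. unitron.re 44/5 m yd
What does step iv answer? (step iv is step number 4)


! 1. re(v='-78', u_from='s', u_to='min') -> -13/10
! 2. re(v='4066', u_from='oz', u_to='kg') -> 92215328821/800000000
! 3. yhop(n='-8') -> 1930-02-10
! 4. mhop(n='34') -> 1932-12-10
! 5. pin(d='1991-03-28') -> 1991-03-28
! 6. pin(d='2206-08-10') -> 2206-08-10
! 7. re(v='-8630', u_from='MiB', u_to='KiB') -> -8837120
! 8. whichday() -> Sunday
! 9. mhop(n='-3') -> 2206-05-10
! 10. pin(d='1790-06-10') -> 1790-06-10
! 11. mhop(n='14') -> 1791-08-10
! 12. mhop(n='28') -> 1793-12-10
! 13. re(v='41', u_from='km', u_to='mm') -> 41000000
! 14. re(v='5562', u_from='mm', u_to='mi') -> 309/89408
! 15. re(v='44/5', u_from='m', u_to='yd') -> 11000/1143

Answer: 1932-12-10


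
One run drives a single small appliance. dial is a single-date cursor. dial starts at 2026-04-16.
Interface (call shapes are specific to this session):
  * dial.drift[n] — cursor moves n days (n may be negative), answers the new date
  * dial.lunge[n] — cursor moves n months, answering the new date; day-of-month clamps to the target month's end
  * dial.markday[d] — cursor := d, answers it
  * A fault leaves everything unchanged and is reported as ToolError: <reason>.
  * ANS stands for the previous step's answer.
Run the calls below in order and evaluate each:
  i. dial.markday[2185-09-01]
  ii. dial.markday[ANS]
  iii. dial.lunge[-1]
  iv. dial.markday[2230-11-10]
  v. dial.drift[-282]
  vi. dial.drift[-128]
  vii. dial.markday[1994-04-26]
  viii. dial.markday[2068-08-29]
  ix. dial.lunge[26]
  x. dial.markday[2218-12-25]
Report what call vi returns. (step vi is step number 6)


Answer: 2229-09-26

Derivation:
I run dial.markday(d: 2185-09-01), — result: 2185-09-01.
Next I call dial.markday(d: ANS), yielding 2185-09-01.
I invoke dial.lunge(n: -1), → 2185-08-01.
Calling dial.markday(d: 2230-11-10), and observe 2230-11-10.
I call dial.drift(n: -282), which returns 2230-02-01.
I invoke dial.drift(n: -128), and see 2229-09-26.
Invoking dial.markday(d: 1994-04-26), yielding 1994-04-26.
I try dial.markday(d: 2068-08-29), and see 2068-08-29.
Using dial.lunge(n: 26), which returns 2070-10-29.
I invoke dial.markday(d: 2218-12-25): 2218-12-25.


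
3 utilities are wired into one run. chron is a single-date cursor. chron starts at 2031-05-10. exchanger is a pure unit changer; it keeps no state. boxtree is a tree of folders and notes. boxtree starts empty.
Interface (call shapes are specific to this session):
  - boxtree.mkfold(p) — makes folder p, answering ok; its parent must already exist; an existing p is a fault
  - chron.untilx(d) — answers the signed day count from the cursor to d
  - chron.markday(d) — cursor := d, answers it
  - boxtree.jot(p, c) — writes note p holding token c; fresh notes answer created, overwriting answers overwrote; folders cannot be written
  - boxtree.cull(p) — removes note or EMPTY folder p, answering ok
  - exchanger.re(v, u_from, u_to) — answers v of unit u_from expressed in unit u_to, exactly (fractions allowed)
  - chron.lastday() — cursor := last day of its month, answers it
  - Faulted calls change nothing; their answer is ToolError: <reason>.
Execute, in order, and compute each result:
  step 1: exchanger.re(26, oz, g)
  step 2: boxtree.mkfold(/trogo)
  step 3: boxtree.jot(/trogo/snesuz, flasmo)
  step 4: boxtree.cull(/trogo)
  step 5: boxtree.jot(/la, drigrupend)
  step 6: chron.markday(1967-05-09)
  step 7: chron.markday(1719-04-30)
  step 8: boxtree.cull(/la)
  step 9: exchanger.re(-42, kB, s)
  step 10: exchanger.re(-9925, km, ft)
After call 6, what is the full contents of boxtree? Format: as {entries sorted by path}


CALL exchanger.re[26; oz; g]
RET  589670081/800000
CALL boxtree.mkfold[/trogo]
RET  ok
CALL boxtree.jot[/trogo/snesuz; flasmo]
RET  created
CALL boxtree.cull[/trogo]
RET  ToolError: not empty
CALL boxtree.jot[/la; drigrupend]
RET  created
CALL chron.markday[1967-05-09]
RET  1967-05-09
CALL chron.markday[1719-04-30]
RET  1719-04-30
CALL boxtree.cull[/la]
RET  ok
CALL exchanger.re[-42; kB; s]
RET  ToolError: incompatible units
CALL exchanger.re[-9925; km; ft]
RET  -12406250000/381

Answer: {la=drigrupend, trogo/, trogo/snesuz=flasmo}


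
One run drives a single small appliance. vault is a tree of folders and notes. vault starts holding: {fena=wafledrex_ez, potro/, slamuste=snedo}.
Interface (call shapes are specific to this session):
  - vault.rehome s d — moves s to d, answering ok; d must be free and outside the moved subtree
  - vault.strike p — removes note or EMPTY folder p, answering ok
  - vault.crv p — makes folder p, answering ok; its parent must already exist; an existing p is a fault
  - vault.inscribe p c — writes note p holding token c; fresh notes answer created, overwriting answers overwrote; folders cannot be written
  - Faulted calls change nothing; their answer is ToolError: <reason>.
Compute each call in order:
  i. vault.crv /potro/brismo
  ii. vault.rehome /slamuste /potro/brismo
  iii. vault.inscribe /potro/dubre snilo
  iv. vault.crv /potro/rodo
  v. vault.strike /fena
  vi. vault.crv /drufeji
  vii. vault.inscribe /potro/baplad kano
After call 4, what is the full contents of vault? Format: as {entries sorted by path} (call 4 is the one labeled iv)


> vault.crv p='/potro/brismo'
  ok
> vault.rehome s='/slamuste' d='/potro/brismo'
  ToolError: exists
> vault.inscribe p='/potro/dubre' c='snilo'
  created
> vault.crv p='/potro/rodo'
  ok
> vault.strike p='/fena'
  ok
> vault.crv p='/drufeji'
  ok
> vault.inscribe p='/potro/baplad' c='kano'
  created

Answer: {fena=wafledrex_ez, potro/, potro/brismo/, potro/dubre=snilo, potro/rodo/, slamuste=snedo}


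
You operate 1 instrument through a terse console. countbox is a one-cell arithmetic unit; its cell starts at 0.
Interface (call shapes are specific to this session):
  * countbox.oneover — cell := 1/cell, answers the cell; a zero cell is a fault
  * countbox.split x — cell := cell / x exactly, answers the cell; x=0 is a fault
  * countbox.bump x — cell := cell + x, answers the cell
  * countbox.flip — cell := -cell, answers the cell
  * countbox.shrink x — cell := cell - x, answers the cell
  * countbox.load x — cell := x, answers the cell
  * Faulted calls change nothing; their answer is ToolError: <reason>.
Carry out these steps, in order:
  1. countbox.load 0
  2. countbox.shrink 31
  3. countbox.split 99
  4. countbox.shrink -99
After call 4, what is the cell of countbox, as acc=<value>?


Answer: acc=9770/99

Derivation:
Now I run countbox.load(0), → 0.
I call countbox.shrink(31), which returns -31.
Using countbox.split(99), → -31/99.
I use countbox.shrink(-99), and get 9770/99.


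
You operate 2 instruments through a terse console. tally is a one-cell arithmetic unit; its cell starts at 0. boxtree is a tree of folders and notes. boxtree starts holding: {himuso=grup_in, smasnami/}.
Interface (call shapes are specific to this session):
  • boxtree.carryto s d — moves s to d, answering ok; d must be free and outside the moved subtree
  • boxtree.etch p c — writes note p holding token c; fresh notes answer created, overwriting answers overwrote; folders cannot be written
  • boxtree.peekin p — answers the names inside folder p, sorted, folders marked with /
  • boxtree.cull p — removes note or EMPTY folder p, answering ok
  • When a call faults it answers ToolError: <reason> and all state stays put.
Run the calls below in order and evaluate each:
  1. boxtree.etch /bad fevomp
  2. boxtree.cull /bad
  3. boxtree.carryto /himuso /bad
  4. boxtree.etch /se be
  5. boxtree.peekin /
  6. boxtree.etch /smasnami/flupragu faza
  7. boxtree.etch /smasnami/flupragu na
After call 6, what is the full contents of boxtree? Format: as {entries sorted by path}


I call boxtree.etch on p='/bad', c='fevomp': created.
Invoking boxtree.cull on p='/bad': ok.
I try boxtree.carryto on s='/himuso', d='/bad', and see ok.
Then boxtree.etch on p='/se', c='be', and see created.
Invoking boxtree.peekin on p='/', and see [bad, se, smasnami/].
Next I call boxtree.etch on p='/smasnami/flupragu', c='faza', giving created.
I try boxtree.etch on p='/smasnami/flupragu', c='na', yielding overwrote.

Answer: {bad=grup_in, se=be, smasnami/, smasnami/flupragu=faza}


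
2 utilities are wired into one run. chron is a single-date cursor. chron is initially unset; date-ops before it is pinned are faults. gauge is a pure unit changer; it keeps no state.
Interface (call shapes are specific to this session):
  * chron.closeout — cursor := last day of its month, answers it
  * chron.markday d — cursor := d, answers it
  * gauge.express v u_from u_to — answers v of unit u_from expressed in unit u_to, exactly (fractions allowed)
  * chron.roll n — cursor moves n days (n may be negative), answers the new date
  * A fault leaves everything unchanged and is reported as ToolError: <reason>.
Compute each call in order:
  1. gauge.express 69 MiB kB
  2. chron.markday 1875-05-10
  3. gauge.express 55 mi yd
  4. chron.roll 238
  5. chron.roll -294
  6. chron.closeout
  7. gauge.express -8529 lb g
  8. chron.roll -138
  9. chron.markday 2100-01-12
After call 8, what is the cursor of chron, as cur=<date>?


CALL gauge.express[v=69; u_from=MiB; u_to=kB]
RET  9043968/125
CALL chron.markday[d=1875-05-10]
RET  1875-05-10
CALL gauge.express[v=55; u_from=mi; u_to=yd]
RET  96800
CALL chron.roll[n=238]
RET  1876-01-03
CALL chron.roll[n=-294]
RET  1875-03-15
CALL chron.closeout[]
RET  1875-03-31
CALL gauge.express[v=-8529; u_from=lb; u_to=g]
RET  -386868932373/100000
CALL chron.roll[n=-138]
RET  1874-11-13
CALL chron.markday[d=2100-01-12]
RET  2100-01-12

Answer: cur=1874-11-13
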